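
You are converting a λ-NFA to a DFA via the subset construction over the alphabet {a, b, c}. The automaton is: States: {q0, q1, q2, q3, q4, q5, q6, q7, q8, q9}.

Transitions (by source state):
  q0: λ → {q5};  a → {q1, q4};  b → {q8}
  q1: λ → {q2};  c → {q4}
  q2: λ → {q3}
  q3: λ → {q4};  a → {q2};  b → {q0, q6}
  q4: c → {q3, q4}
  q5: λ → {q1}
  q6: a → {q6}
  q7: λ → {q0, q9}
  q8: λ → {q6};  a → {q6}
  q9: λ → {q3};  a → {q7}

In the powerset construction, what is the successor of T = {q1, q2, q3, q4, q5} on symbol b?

q3 on b → {q0, q6}.
No b-transition from q1, q2, q4, q5.
Union after reading b: {q0, q6}.
Now take the λ-closure:
From q0 via λ: add q5.
From q5 via λ: add q1.
From q1 via λ: add q2.
From q2 via λ: add q3.
From q3 via λ: add q4.
No new states can be added; the closed set is {q0, q1, q2, q3, q4, q5, q6}.

{q0, q1, q2, q3, q4, q5, q6}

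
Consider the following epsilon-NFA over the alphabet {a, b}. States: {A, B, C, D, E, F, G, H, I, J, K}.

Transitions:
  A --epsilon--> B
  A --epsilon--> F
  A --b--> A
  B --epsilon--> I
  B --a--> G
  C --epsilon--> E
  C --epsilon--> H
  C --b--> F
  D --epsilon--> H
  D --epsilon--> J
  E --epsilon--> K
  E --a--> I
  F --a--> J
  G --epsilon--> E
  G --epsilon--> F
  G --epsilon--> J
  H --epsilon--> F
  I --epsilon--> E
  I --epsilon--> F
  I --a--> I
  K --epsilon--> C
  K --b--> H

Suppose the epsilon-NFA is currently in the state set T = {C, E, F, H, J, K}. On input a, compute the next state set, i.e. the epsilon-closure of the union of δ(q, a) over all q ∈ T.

{C, E, F, H, I, J, K}

E on a → {I}.
F on a → {J}.
No a-transition from C, H, J, K.
Union after reading a: {I, J}.
Now take the epsilon-closure:
From I via epsilon: add E, F.
From E via epsilon: add K.
From K via epsilon: add C.
From C via epsilon: add H.
No new states can be added; the closed set is {C, E, F, H, I, J, K}.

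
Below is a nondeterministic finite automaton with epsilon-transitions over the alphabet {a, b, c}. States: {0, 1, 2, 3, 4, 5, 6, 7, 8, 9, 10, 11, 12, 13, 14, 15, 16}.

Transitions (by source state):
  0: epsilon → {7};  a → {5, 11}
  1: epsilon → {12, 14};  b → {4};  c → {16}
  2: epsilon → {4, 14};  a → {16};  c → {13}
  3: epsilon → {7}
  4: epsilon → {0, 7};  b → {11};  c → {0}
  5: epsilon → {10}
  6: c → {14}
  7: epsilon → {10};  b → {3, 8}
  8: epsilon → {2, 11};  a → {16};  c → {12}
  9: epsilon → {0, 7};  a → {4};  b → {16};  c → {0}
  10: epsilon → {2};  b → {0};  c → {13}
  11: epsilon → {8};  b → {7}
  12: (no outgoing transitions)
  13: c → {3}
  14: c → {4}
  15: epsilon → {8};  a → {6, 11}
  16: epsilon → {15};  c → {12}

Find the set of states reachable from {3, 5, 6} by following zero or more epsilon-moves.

Start with {3, 5, 6}.
From 3 via epsilon: add 7.
From 5 via epsilon: add 10.
From 10 via epsilon: add 2.
From 2 via epsilon: add 4, 14.
From 4 via epsilon: add 0.
No new states can be added; the closed set is {0, 2, 3, 4, 5, 6, 7, 10, 14}.

{0, 2, 3, 4, 5, 6, 7, 10, 14}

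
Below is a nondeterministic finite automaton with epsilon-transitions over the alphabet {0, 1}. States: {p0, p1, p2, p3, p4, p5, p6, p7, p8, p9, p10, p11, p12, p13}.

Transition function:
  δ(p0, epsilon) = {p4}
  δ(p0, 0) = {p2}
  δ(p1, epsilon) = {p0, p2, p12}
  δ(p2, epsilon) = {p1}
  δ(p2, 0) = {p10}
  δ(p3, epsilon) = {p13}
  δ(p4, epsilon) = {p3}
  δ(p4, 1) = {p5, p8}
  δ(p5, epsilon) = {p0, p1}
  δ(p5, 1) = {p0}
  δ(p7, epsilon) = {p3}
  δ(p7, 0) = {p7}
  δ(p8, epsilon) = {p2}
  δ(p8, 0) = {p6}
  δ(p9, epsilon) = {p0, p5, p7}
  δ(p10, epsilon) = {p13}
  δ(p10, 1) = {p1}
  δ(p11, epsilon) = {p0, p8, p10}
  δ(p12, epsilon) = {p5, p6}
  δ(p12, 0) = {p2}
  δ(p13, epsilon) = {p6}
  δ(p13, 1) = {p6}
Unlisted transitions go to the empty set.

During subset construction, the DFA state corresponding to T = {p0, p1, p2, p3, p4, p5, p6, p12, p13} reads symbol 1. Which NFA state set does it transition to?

p4 on 1 → {p5, p8}.
p5 on 1 → {p0}.
p13 on 1 → {p6}.
No 1-transition from p0, p1, p2, p3, p6, p12.
Union after reading 1: {p0, p5, p6, p8}.
Now take the epsilon-closure:
From p0 via epsilon: add p4.
From p5 via epsilon: add p1.
From p8 via epsilon: add p2.
From p1 via epsilon: add p12.
From p4 via epsilon: add p3.
From p3 via epsilon: add p13.
No new states can be added; the closed set is {p0, p1, p2, p3, p4, p5, p6, p8, p12, p13}.

{p0, p1, p2, p3, p4, p5, p6, p8, p12, p13}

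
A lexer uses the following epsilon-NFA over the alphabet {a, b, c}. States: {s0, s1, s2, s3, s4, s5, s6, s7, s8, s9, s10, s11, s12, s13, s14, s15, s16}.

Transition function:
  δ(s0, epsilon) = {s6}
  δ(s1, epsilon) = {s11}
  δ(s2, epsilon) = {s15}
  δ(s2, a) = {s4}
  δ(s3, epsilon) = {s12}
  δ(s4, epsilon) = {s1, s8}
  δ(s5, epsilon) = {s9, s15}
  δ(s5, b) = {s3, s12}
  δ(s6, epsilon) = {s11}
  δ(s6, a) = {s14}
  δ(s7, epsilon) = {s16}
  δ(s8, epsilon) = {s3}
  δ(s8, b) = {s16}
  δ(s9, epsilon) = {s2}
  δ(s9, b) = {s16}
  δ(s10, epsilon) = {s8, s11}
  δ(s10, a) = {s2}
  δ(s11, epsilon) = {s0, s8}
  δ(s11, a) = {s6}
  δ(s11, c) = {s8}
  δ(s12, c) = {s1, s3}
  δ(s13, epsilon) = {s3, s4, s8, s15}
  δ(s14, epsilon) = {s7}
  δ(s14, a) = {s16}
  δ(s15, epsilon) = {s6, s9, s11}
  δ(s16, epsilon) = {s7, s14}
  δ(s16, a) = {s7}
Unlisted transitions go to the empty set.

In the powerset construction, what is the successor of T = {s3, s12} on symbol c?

s12 on c → {s1, s3}.
No c-transition from s3.
Union after reading c: {s1, s3}.
Now take the epsilon-closure:
From s1 via epsilon: add s11.
From s3 via epsilon: add s12.
From s11 via epsilon: add s0, s8.
From s0 via epsilon: add s6.
No new states can be added; the closed set is {s0, s1, s3, s6, s8, s11, s12}.

{s0, s1, s3, s6, s8, s11, s12}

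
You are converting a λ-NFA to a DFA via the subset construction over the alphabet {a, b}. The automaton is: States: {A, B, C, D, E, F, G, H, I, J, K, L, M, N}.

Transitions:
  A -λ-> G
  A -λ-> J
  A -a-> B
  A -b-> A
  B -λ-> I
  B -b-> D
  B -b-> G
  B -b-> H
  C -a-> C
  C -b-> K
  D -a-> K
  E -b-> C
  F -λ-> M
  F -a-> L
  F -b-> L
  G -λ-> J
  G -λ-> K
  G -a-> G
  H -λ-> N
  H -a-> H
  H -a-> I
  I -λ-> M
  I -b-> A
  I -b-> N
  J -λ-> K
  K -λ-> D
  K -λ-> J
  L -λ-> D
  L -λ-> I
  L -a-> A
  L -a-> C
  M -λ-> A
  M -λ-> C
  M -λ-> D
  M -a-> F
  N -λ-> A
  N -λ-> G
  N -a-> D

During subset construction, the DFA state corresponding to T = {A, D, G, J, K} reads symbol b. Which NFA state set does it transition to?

A on b → {A}.
No b-transition from D, G, J, K.
Union after reading b: {A}.
Now take the λ-closure:
From A via λ: add G, J.
From G via λ: add K.
From K via λ: add D.
No new states can be added; the closed set is {A, D, G, J, K}.

{A, D, G, J, K}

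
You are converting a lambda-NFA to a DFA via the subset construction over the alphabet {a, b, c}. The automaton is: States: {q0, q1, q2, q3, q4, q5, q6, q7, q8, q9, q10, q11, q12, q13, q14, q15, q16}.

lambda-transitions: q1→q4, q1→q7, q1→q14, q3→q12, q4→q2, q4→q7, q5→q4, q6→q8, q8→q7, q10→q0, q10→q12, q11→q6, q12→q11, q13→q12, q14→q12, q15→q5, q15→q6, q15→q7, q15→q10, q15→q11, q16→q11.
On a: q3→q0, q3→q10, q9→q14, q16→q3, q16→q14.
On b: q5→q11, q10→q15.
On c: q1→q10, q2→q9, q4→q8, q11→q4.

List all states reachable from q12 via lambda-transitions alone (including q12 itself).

{q6, q7, q8, q11, q12}

Start with {q12}.
From q12 via lambda: add q11.
From q11 via lambda: add q6.
From q6 via lambda: add q8.
From q8 via lambda: add q7.
No new states can be added; the closed set is {q6, q7, q8, q11, q12}.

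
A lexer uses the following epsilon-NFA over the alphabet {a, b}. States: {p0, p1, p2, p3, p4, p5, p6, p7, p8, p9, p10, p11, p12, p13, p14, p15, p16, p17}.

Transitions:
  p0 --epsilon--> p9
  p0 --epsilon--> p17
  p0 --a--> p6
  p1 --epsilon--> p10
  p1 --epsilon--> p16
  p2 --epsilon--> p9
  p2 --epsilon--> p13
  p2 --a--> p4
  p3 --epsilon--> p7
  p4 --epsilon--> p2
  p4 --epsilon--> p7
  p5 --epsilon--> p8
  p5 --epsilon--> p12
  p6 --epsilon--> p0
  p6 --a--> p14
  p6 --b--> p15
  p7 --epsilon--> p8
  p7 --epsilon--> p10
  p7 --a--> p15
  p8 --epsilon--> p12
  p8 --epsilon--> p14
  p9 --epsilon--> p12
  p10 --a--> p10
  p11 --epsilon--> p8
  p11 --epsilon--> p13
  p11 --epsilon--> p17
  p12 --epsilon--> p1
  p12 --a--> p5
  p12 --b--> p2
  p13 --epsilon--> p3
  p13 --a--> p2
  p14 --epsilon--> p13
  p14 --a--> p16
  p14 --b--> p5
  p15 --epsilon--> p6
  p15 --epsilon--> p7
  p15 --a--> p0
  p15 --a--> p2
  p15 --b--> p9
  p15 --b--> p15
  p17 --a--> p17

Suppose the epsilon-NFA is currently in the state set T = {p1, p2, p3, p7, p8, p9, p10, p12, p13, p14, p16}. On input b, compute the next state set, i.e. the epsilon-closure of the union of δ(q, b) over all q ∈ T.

{p1, p2, p3, p5, p7, p8, p9, p10, p12, p13, p14, p16}

p12 on b → {p2}.
p14 on b → {p5}.
No b-transition from p1, p2, p3, p7, p8, p9, p10, p13, p16.
Union after reading b: {p2, p5}.
Now take the epsilon-closure:
From p2 via epsilon: add p9, p13.
From p5 via epsilon: add p8, p12.
From p8 via epsilon: add p14.
From p12 via epsilon: add p1.
From p13 via epsilon: add p3.
From p1 via epsilon: add p10, p16.
From p3 via epsilon: add p7.
No new states can be added; the closed set is {p1, p2, p3, p5, p7, p8, p9, p10, p12, p13, p14, p16}.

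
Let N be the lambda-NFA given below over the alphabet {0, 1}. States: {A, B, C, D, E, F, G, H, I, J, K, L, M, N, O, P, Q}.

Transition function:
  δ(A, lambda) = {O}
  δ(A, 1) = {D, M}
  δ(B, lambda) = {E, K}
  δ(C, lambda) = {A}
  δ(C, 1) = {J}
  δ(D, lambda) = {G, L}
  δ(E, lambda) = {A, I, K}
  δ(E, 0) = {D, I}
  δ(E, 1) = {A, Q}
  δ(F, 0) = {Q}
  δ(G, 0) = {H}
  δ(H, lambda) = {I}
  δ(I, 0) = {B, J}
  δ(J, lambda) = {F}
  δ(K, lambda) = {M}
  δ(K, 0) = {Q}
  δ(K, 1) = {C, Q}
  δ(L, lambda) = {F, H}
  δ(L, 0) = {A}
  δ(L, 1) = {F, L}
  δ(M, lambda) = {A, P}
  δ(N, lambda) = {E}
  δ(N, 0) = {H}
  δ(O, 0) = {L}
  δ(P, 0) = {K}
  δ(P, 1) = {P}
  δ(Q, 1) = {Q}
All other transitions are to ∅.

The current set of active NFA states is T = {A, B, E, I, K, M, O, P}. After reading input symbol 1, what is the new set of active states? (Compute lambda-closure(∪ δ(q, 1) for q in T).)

{A, C, D, F, G, H, I, L, M, O, P, Q}

A on 1 → {D, M}.
E on 1 → {A, Q}.
K on 1 → {C, Q}.
P on 1 → {P}.
No 1-transition from B, I, M, O.
Union after reading 1: {A, C, D, M, P, Q}.
Now take the lambda-closure:
From A via lambda: add O.
From D via lambda: add G, L.
From L via lambda: add F, H.
From H via lambda: add I.
No new states can be added; the closed set is {A, C, D, F, G, H, I, L, M, O, P, Q}.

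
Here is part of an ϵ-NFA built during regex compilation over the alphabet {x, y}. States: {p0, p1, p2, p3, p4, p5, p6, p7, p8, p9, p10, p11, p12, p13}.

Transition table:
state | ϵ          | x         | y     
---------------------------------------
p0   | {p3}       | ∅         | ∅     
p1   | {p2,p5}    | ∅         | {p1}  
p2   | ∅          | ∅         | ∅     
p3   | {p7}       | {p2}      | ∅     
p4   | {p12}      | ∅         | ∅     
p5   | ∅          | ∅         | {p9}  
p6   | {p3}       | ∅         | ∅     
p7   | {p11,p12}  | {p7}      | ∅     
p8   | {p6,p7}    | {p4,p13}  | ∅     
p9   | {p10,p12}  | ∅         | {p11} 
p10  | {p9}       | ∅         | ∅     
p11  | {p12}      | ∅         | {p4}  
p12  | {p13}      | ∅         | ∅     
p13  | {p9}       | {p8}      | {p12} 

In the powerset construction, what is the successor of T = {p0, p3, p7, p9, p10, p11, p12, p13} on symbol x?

{p2, p3, p6, p7, p8, p9, p10, p11, p12, p13}

p3 on x → {p2}.
p7 on x → {p7}.
p13 on x → {p8}.
No x-transition from p0, p9, p10, p11, p12.
Union after reading x: {p2, p7, p8}.
Now take the ϵ-closure:
From p7 via ϵ: add p11, p12.
From p8 via ϵ: add p6.
From p6 via ϵ: add p3.
From p12 via ϵ: add p13.
From p13 via ϵ: add p9.
From p9 via ϵ: add p10.
No new states can be added; the closed set is {p2, p3, p6, p7, p8, p9, p10, p11, p12, p13}.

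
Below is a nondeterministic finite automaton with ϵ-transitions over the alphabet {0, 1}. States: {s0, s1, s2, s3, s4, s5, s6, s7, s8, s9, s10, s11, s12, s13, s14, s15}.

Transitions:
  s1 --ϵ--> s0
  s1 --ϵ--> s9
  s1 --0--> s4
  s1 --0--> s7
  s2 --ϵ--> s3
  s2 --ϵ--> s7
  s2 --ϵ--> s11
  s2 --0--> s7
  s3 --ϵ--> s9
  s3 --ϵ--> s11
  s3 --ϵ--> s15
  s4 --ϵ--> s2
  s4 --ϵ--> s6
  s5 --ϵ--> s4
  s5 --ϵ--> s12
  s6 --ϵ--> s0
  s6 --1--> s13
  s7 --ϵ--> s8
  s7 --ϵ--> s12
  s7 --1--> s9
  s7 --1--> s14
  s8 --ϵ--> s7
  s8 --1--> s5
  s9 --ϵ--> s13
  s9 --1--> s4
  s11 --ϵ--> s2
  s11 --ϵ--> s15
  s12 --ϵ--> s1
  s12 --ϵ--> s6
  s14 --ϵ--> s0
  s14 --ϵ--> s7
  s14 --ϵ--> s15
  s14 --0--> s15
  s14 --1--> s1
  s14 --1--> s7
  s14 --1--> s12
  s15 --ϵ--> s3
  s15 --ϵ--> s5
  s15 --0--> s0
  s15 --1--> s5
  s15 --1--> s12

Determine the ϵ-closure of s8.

Start with {s8}.
From s8 via ϵ: add s7.
From s7 via ϵ: add s12.
From s12 via ϵ: add s1, s6.
From s1 via ϵ: add s0, s9.
From s9 via ϵ: add s13.
No new states can be added; the closed set is {s0, s1, s6, s7, s8, s9, s12, s13}.

{s0, s1, s6, s7, s8, s9, s12, s13}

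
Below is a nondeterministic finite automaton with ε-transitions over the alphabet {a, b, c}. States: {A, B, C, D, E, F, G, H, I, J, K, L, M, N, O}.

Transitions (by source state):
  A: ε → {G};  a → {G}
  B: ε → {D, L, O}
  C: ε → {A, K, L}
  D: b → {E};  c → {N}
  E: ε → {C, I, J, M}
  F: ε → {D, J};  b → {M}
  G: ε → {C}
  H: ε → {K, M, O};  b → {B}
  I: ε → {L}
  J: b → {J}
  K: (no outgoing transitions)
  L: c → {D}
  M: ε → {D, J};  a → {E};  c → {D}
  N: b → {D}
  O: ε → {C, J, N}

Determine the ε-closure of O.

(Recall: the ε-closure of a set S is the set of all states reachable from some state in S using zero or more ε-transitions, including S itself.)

{A, C, G, J, K, L, N, O}

Start with {O}.
From O via ε: add C, J, N.
From C via ε: add A, K, L.
From A via ε: add G.
No new states can be added; the closed set is {A, C, G, J, K, L, N, O}.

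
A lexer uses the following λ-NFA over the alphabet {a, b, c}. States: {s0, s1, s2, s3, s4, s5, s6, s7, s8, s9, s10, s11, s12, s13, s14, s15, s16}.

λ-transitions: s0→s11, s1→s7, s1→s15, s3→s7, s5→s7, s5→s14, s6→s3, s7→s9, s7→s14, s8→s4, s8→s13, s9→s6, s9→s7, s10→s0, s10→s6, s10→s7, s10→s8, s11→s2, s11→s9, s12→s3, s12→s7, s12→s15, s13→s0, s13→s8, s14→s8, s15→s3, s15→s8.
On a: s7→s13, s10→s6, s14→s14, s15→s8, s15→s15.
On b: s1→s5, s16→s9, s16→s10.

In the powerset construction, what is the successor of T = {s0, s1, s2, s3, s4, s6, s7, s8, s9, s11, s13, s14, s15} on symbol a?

s7 on a → {s13}.
s14 on a → {s14}.
s15 on a → {s8, s15}.
No a-transition from s0, s1, s2, s3, s4, s6, s8, s9, s11, s13.
Union after reading a: {s8, s13, s14, s15}.
Now take the λ-closure:
From s8 via λ: add s4.
From s13 via λ: add s0.
From s15 via λ: add s3.
From s0 via λ: add s11.
From s3 via λ: add s7.
From s7 via λ: add s9.
From s11 via λ: add s2.
From s9 via λ: add s6.
No new states can be added; the closed set is {s0, s2, s3, s4, s6, s7, s8, s9, s11, s13, s14, s15}.

{s0, s2, s3, s4, s6, s7, s8, s9, s11, s13, s14, s15}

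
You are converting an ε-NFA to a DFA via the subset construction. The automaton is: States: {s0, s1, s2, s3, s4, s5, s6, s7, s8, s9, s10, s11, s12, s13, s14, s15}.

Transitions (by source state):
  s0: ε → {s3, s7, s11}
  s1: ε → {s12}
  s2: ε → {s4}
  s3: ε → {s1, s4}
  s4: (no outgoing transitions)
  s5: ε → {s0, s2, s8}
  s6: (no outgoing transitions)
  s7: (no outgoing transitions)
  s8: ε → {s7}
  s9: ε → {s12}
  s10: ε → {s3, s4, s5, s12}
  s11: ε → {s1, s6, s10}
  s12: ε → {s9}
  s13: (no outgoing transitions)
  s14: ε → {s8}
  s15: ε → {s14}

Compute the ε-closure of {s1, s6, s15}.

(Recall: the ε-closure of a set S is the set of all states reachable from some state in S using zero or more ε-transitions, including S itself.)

Start with {s1, s6, s15}.
From s1 via ε: add s12.
From s15 via ε: add s14.
From s12 via ε: add s9.
From s14 via ε: add s8.
From s8 via ε: add s7.
No new states can be added; the closed set is {s1, s6, s7, s8, s9, s12, s14, s15}.

{s1, s6, s7, s8, s9, s12, s14, s15}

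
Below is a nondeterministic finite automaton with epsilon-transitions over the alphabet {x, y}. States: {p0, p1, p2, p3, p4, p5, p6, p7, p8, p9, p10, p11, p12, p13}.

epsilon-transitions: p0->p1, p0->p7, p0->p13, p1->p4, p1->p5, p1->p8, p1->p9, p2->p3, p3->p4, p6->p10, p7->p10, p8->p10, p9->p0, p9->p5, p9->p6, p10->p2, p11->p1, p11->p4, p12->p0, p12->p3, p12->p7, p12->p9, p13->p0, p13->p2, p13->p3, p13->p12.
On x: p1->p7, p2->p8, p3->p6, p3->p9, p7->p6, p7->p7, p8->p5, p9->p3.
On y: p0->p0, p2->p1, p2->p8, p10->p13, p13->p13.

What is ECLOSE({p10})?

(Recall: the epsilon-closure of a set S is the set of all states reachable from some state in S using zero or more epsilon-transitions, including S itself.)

Start with {p10}.
From p10 via epsilon: add p2.
From p2 via epsilon: add p3.
From p3 via epsilon: add p4.
No new states can be added; the closed set is {p2, p3, p4, p10}.

{p2, p3, p4, p10}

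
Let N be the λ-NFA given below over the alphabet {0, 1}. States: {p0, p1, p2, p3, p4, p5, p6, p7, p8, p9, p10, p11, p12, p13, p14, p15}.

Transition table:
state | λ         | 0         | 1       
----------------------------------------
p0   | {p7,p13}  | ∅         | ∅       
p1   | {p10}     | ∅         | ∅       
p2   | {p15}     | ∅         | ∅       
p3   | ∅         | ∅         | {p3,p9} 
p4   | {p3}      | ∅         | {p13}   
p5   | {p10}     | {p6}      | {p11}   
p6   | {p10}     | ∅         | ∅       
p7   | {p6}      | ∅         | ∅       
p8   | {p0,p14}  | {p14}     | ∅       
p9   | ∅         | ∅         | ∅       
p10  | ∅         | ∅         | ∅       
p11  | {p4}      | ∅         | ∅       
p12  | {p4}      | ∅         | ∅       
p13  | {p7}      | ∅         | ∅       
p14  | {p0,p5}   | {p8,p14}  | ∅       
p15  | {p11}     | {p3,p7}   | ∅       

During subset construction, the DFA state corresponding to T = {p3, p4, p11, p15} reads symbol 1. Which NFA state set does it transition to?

p3 on 1 → {p3, p9}.
p4 on 1 → {p13}.
No 1-transition from p11, p15.
Union after reading 1: {p3, p9, p13}.
Now take the λ-closure:
From p13 via λ: add p7.
From p7 via λ: add p6.
From p6 via λ: add p10.
No new states can be added; the closed set is {p3, p6, p7, p9, p10, p13}.

{p3, p6, p7, p9, p10, p13}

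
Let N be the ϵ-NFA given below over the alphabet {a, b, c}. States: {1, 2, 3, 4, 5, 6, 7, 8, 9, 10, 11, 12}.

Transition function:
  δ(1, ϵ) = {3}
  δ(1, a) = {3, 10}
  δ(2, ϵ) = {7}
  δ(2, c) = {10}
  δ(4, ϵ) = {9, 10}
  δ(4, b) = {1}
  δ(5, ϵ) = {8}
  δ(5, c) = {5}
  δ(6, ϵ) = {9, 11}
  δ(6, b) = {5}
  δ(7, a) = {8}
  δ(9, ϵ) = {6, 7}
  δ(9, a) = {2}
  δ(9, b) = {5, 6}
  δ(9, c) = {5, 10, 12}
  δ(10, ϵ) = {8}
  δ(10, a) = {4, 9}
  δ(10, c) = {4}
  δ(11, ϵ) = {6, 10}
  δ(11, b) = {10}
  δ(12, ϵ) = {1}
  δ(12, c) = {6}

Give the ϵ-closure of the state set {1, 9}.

Start with {1, 9}.
From 1 via ϵ: add 3.
From 9 via ϵ: add 6, 7.
From 6 via ϵ: add 11.
From 11 via ϵ: add 10.
From 10 via ϵ: add 8.
No new states can be added; the closed set is {1, 3, 6, 7, 8, 9, 10, 11}.

{1, 3, 6, 7, 8, 9, 10, 11}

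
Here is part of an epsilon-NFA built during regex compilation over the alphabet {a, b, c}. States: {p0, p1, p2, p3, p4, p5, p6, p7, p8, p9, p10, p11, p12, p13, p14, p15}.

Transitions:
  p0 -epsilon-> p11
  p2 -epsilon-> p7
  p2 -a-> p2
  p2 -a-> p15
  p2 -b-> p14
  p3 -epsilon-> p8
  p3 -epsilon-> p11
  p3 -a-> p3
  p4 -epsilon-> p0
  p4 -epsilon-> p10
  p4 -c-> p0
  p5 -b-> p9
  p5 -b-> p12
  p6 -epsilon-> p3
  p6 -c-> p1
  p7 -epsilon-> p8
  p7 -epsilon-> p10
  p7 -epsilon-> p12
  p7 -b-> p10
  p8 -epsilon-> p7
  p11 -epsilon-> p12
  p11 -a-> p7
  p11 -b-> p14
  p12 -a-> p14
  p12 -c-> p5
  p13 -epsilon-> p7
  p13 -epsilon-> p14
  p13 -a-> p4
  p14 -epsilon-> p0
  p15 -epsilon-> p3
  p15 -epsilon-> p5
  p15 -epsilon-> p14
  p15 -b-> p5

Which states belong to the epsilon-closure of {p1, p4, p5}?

Start with {p1, p4, p5}.
From p4 via epsilon: add p0, p10.
From p0 via epsilon: add p11.
From p11 via epsilon: add p12.
No new states can be added; the closed set is {p0, p1, p4, p5, p10, p11, p12}.

{p0, p1, p4, p5, p10, p11, p12}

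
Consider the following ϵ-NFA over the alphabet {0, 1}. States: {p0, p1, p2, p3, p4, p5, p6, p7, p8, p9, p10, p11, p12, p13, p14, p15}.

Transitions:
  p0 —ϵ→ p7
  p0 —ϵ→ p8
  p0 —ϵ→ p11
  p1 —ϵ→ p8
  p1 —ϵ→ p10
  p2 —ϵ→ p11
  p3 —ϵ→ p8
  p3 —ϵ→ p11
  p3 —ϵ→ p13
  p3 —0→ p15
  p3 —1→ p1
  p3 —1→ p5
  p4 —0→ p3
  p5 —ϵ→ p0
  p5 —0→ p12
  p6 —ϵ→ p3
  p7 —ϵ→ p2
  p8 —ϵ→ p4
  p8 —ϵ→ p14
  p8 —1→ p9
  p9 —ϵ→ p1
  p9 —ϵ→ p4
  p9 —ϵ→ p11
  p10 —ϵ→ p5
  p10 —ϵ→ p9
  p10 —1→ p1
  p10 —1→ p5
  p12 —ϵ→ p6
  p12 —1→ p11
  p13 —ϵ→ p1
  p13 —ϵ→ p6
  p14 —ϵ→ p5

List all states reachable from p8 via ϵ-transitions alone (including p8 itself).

Start with {p8}.
From p8 via ϵ: add p4, p14.
From p14 via ϵ: add p5.
From p5 via ϵ: add p0.
From p0 via ϵ: add p7, p11.
From p7 via ϵ: add p2.
No new states can be added; the closed set is {p0, p2, p4, p5, p7, p8, p11, p14}.

{p0, p2, p4, p5, p7, p8, p11, p14}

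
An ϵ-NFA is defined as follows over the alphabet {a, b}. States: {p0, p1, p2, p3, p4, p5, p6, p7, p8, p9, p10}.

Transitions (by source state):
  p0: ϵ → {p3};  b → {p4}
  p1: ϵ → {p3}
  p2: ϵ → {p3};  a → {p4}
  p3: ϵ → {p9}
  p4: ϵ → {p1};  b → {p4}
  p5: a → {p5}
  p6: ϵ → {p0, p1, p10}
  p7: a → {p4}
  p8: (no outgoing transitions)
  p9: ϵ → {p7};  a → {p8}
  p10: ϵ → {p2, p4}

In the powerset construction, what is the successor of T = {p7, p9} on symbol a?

{p1, p3, p4, p7, p8, p9}

p7 on a → {p4}.
p9 on a → {p8}.
Union after reading a: {p4, p8}.
Now take the ϵ-closure:
From p4 via ϵ: add p1.
From p1 via ϵ: add p3.
From p3 via ϵ: add p9.
From p9 via ϵ: add p7.
No new states can be added; the closed set is {p1, p3, p4, p7, p8, p9}.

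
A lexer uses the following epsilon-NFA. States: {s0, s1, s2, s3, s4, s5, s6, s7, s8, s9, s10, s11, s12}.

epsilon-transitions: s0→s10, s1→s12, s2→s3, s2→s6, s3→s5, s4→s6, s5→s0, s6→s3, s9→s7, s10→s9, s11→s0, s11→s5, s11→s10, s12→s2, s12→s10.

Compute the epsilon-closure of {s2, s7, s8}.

Start with {s2, s7, s8}.
From s2 via epsilon: add s3, s6.
From s3 via epsilon: add s5.
From s5 via epsilon: add s0.
From s0 via epsilon: add s10.
From s10 via epsilon: add s9.
No new states can be added; the closed set is {s0, s2, s3, s5, s6, s7, s8, s9, s10}.

{s0, s2, s3, s5, s6, s7, s8, s9, s10}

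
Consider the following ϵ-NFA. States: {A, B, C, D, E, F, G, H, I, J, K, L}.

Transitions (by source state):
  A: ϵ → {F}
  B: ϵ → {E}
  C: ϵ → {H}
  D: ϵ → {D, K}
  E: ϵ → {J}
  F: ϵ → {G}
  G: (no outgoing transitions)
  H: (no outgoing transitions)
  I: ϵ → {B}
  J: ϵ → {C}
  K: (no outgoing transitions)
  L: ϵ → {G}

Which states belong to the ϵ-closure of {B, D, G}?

Start with {B, D, G}.
From B via ϵ: add E.
From D via ϵ: add K.
From E via ϵ: add J.
From J via ϵ: add C.
From C via ϵ: add H.
No new states can be added; the closed set is {B, C, D, E, G, H, J, K}.

{B, C, D, E, G, H, J, K}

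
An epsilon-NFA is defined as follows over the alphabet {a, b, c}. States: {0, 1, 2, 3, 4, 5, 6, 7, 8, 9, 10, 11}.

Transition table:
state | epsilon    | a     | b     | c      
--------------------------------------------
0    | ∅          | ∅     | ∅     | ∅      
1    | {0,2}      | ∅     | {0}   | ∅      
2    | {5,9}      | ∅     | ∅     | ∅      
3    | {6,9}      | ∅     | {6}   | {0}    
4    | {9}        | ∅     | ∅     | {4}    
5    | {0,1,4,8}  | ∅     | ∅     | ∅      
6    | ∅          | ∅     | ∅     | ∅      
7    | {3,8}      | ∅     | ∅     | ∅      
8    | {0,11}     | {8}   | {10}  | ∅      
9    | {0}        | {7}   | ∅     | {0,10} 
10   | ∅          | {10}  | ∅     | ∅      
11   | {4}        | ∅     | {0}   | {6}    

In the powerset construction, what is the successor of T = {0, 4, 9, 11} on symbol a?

9 on a → {7}.
No a-transition from 0, 4, 11.
Union after reading a: {7}.
Now take the epsilon-closure:
From 7 via epsilon: add 3, 8.
From 3 via epsilon: add 6, 9.
From 8 via epsilon: add 0, 11.
From 11 via epsilon: add 4.
No new states can be added; the closed set is {0, 3, 4, 6, 7, 8, 9, 11}.

{0, 3, 4, 6, 7, 8, 9, 11}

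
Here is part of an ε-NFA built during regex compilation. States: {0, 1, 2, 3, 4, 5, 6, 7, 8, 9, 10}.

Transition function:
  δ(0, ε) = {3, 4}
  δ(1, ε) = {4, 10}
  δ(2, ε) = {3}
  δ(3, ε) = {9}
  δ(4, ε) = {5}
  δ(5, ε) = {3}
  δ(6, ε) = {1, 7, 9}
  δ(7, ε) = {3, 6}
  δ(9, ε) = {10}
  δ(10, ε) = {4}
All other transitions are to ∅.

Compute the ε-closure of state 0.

{0, 3, 4, 5, 9, 10}

Start with {0}.
From 0 via ε: add 3, 4.
From 3 via ε: add 9.
From 4 via ε: add 5.
From 9 via ε: add 10.
No new states can be added; the closed set is {0, 3, 4, 5, 9, 10}.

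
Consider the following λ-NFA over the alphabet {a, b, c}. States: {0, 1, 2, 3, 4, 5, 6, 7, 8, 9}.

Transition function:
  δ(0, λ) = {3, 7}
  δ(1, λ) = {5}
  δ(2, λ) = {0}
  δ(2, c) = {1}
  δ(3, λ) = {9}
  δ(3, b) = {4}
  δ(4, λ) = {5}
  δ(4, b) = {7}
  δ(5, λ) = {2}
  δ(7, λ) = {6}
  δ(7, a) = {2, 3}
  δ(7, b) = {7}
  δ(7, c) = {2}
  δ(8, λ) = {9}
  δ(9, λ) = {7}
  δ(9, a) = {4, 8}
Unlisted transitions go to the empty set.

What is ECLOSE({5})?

Start with {5}.
From 5 via λ: add 2.
From 2 via λ: add 0.
From 0 via λ: add 3, 7.
From 3 via λ: add 9.
From 7 via λ: add 6.
No new states can be added; the closed set is {0, 2, 3, 5, 6, 7, 9}.

{0, 2, 3, 5, 6, 7, 9}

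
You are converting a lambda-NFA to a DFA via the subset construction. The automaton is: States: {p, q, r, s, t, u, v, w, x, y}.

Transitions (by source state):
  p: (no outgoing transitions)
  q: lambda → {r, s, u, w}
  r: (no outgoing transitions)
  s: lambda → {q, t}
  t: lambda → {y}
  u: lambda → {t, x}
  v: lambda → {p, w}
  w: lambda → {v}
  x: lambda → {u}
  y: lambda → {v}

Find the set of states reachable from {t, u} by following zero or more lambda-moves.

{p, t, u, v, w, x, y}

Start with {t, u}.
From t via lambda: add y.
From u via lambda: add x.
From y via lambda: add v.
From v via lambda: add p, w.
No new states can be added; the closed set is {p, t, u, v, w, x, y}.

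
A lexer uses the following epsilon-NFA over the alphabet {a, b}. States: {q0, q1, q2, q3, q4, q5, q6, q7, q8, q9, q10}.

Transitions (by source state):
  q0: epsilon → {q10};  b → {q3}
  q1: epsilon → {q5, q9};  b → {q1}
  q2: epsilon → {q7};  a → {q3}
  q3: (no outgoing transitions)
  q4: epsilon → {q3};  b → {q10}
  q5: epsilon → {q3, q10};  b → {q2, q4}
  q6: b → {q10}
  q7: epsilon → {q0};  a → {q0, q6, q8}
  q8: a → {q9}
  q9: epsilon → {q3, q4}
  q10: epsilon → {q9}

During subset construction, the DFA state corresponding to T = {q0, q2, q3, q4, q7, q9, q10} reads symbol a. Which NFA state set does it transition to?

q2 on a → {q3}.
q7 on a → {q0, q6, q8}.
No a-transition from q0, q3, q4, q9, q10.
Union after reading a: {q0, q3, q6, q8}.
Now take the epsilon-closure:
From q0 via epsilon: add q10.
From q10 via epsilon: add q9.
From q9 via epsilon: add q4.
No new states can be added; the closed set is {q0, q3, q4, q6, q8, q9, q10}.

{q0, q3, q4, q6, q8, q9, q10}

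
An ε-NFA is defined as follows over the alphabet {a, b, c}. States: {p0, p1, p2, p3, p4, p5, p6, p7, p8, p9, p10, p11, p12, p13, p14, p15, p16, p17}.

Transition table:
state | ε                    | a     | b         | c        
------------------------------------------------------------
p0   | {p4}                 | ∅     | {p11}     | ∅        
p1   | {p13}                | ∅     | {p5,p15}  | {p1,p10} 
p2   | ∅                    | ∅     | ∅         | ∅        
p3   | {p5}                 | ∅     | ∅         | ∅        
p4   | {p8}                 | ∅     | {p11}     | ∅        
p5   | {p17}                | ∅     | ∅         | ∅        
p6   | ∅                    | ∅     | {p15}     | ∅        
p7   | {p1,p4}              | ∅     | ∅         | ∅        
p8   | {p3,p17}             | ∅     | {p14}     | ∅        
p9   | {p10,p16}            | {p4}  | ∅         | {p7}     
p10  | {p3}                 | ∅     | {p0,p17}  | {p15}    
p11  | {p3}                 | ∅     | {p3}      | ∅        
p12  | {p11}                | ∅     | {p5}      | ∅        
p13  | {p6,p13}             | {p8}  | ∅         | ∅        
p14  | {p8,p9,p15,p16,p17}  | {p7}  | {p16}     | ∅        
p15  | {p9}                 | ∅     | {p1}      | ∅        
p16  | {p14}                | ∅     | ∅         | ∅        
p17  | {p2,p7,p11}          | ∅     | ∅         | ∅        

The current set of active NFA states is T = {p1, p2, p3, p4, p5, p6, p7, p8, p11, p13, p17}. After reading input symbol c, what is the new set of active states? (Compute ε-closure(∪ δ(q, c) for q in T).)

p1 on c → {p1, p10}.
No c-transition from p2, p3, p4, p5, p6, p7, p8, p11, p13, p17.
Union after reading c: {p1, p10}.
Now take the ε-closure:
From p1 via ε: add p13.
From p10 via ε: add p3.
From p3 via ε: add p5.
From p13 via ε: add p6.
From p5 via ε: add p17.
From p17 via ε: add p2, p7, p11.
From p7 via ε: add p4.
From p4 via ε: add p8.
No new states can be added; the closed set is {p1, p2, p3, p4, p5, p6, p7, p8, p10, p11, p13, p17}.

{p1, p2, p3, p4, p5, p6, p7, p8, p10, p11, p13, p17}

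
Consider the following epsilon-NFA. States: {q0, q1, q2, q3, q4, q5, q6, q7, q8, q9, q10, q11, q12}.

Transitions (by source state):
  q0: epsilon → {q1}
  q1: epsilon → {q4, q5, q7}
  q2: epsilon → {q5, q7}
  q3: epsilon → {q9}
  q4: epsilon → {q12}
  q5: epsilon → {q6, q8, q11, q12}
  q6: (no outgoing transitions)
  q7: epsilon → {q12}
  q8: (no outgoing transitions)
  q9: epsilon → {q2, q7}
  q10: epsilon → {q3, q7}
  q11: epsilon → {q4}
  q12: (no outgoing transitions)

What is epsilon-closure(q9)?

Start with {q9}.
From q9 via epsilon: add q2, q7.
From q2 via epsilon: add q5.
From q7 via epsilon: add q12.
From q5 via epsilon: add q6, q8, q11.
From q11 via epsilon: add q4.
No new states can be added; the closed set is {q2, q4, q5, q6, q7, q8, q9, q11, q12}.

{q2, q4, q5, q6, q7, q8, q9, q11, q12}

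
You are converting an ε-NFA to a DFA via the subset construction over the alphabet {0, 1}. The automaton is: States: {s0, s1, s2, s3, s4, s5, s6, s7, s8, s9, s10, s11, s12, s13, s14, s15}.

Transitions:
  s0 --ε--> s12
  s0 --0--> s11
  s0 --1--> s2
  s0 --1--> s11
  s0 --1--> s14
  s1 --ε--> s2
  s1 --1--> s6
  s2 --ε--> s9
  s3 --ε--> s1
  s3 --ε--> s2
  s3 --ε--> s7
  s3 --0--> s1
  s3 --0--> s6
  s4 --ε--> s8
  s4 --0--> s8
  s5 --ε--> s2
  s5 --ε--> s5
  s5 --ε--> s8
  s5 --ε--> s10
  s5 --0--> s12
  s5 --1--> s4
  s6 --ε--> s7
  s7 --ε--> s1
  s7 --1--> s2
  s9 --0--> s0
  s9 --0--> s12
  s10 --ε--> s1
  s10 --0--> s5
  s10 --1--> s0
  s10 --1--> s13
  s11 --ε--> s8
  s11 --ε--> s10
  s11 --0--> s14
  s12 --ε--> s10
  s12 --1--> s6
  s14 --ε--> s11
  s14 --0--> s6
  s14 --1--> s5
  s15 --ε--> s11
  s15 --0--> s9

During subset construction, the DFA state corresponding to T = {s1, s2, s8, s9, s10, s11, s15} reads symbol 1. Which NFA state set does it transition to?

s1 on 1 → {s6}.
s10 on 1 → {s0, s13}.
No 1-transition from s2, s8, s9, s11, s15.
Union after reading 1: {s0, s6, s13}.
Now take the ε-closure:
From s0 via ε: add s12.
From s6 via ε: add s7.
From s7 via ε: add s1.
From s12 via ε: add s10.
From s1 via ε: add s2.
From s2 via ε: add s9.
No new states can be added; the closed set is {s0, s1, s2, s6, s7, s9, s10, s12, s13}.

{s0, s1, s2, s6, s7, s9, s10, s12, s13}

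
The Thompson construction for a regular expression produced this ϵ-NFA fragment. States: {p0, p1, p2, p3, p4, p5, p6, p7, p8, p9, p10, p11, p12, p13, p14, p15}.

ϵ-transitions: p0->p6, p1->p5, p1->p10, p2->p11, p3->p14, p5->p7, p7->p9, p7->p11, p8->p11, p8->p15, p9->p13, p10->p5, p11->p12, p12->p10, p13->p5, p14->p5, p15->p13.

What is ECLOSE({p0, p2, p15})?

{p0, p2, p5, p6, p7, p9, p10, p11, p12, p13, p15}

Start with {p0, p2, p15}.
From p0 via ϵ: add p6.
From p2 via ϵ: add p11.
From p15 via ϵ: add p13.
From p11 via ϵ: add p12.
From p13 via ϵ: add p5.
From p5 via ϵ: add p7.
From p12 via ϵ: add p10.
From p7 via ϵ: add p9.
No new states can be added; the closed set is {p0, p2, p5, p6, p7, p9, p10, p11, p12, p13, p15}.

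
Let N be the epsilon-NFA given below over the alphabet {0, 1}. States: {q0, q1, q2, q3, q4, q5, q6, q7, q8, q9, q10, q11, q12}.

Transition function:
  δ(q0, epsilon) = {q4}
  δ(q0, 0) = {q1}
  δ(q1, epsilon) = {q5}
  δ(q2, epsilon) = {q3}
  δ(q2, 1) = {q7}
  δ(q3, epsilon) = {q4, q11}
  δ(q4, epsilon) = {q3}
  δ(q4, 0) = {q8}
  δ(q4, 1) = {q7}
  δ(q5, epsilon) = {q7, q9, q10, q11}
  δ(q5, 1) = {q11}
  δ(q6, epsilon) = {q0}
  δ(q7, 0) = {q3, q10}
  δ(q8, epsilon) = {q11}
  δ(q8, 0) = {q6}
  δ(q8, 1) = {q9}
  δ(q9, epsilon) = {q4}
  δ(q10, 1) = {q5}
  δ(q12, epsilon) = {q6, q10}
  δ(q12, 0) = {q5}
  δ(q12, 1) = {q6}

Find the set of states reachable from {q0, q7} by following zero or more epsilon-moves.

{q0, q3, q4, q7, q11}

Start with {q0, q7}.
From q0 via epsilon: add q4.
From q4 via epsilon: add q3.
From q3 via epsilon: add q11.
No new states can be added; the closed set is {q0, q3, q4, q7, q11}.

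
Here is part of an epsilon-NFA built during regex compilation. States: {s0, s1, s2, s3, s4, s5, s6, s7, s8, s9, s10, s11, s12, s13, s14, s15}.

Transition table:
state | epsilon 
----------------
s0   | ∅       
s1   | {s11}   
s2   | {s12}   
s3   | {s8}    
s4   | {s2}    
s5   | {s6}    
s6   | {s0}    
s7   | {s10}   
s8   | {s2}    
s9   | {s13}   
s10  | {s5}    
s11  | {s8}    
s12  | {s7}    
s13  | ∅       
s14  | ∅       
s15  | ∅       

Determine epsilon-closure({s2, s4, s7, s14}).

{s0, s2, s4, s5, s6, s7, s10, s12, s14}

Start with {s2, s4, s7, s14}.
From s2 via epsilon: add s12.
From s7 via epsilon: add s10.
From s10 via epsilon: add s5.
From s5 via epsilon: add s6.
From s6 via epsilon: add s0.
No new states can be added; the closed set is {s0, s2, s4, s5, s6, s7, s10, s12, s14}.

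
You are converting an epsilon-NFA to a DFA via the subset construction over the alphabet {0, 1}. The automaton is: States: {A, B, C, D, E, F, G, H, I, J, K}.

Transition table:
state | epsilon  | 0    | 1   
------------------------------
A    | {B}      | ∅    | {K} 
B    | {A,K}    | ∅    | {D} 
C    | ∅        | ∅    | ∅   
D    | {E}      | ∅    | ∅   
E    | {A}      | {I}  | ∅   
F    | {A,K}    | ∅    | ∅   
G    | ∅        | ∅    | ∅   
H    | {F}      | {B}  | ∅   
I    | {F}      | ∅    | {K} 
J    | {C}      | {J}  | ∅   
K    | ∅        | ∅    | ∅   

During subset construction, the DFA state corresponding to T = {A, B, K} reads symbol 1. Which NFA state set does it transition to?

A on 1 → {K}.
B on 1 → {D}.
No 1-transition from K.
Union after reading 1: {D, K}.
Now take the epsilon-closure:
From D via epsilon: add E.
From E via epsilon: add A.
From A via epsilon: add B.
No new states can be added; the closed set is {A, B, D, E, K}.

{A, B, D, E, K}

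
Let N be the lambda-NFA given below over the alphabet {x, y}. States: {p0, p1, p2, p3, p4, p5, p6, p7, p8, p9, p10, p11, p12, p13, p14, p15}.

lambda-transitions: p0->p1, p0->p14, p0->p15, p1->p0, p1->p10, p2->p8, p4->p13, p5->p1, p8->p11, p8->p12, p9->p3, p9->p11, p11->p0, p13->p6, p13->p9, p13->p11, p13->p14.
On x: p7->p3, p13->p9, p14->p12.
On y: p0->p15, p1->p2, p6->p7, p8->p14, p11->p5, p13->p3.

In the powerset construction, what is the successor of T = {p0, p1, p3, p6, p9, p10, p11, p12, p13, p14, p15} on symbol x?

p13 on x → {p9}.
p14 on x → {p12}.
No x-transition from p0, p1, p3, p6, p9, p10, p11, p12, p15.
Union after reading x: {p9, p12}.
Now take the lambda-closure:
From p9 via lambda: add p3, p11.
From p11 via lambda: add p0.
From p0 via lambda: add p1, p14, p15.
From p1 via lambda: add p10.
No new states can be added; the closed set is {p0, p1, p3, p9, p10, p11, p12, p14, p15}.

{p0, p1, p3, p9, p10, p11, p12, p14, p15}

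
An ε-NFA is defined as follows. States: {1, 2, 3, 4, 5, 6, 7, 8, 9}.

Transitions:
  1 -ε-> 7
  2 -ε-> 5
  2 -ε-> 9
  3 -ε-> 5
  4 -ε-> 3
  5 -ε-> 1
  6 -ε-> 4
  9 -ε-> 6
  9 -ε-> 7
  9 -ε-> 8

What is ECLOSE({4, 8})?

{1, 3, 4, 5, 7, 8}

Start with {4, 8}.
From 4 via ε: add 3.
From 3 via ε: add 5.
From 5 via ε: add 1.
From 1 via ε: add 7.
No new states can be added; the closed set is {1, 3, 4, 5, 7, 8}.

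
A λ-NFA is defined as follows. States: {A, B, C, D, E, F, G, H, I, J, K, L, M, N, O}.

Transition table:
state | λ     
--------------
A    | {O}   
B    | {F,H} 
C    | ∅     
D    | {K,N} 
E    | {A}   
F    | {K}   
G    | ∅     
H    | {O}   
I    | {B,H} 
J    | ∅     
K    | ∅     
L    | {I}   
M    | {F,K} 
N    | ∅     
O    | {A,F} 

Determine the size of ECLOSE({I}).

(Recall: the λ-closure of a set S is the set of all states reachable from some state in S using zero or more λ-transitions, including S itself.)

7

Start with {I}.
From I via λ: add B, H.
From B via λ: add F.
From H via λ: add O.
From F via λ: add K.
From O via λ: add A.
λ-closure = {A, B, F, H, I, K, O}, which has 7 states.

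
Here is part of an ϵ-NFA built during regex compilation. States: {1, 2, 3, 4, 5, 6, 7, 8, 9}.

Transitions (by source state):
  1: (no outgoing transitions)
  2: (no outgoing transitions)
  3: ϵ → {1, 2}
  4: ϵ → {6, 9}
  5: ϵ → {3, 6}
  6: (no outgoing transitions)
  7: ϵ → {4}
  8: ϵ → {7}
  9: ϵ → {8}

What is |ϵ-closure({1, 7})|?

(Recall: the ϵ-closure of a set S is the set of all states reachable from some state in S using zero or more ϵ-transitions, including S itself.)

6

Start with {1, 7}.
From 7 via ϵ: add 4.
From 4 via ϵ: add 6, 9.
From 9 via ϵ: add 8.
ϵ-closure = {1, 4, 6, 7, 8, 9}, which has 6 states.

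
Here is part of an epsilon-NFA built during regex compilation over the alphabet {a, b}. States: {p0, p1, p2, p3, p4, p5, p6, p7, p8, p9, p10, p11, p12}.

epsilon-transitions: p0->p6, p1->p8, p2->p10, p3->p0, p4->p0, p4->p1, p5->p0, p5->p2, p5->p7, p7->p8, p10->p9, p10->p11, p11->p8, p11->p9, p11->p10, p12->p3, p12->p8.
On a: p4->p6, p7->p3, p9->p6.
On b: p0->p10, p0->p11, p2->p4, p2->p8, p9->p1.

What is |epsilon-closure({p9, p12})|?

Start with {p9, p12}.
From p12 via epsilon: add p3, p8.
From p3 via epsilon: add p0.
From p0 via epsilon: add p6.
epsilon-closure = {p0, p3, p6, p8, p9, p12}, which has 6 states.

6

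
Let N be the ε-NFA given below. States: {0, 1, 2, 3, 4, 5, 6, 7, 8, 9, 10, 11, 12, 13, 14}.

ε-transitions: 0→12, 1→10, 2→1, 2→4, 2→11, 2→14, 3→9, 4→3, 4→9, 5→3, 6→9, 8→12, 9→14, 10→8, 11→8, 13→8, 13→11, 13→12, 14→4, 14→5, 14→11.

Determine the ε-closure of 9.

Start with {9}.
From 9 via ε: add 14.
From 14 via ε: add 4, 5, 11.
From 4 via ε: add 3.
From 11 via ε: add 8.
From 8 via ε: add 12.
No new states can be added; the closed set is {3, 4, 5, 8, 9, 11, 12, 14}.

{3, 4, 5, 8, 9, 11, 12, 14}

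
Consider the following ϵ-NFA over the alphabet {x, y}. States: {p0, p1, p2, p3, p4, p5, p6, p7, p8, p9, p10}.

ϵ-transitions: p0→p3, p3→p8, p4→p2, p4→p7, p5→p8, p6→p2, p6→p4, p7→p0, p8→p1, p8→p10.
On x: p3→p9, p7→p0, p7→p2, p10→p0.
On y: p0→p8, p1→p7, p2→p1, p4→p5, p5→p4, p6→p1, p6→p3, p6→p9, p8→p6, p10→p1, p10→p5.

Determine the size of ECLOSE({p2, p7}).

7

Start with {p2, p7}.
From p7 via ϵ: add p0.
From p0 via ϵ: add p3.
From p3 via ϵ: add p8.
From p8 via ϵ: add p1, p10.
ϵ-closure = {p0, p1, p2, p3, p7, p8, p10}, which has 7 states.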